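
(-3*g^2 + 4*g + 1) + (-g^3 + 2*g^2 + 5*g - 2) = -g^3 - g^2 + 9*g - 1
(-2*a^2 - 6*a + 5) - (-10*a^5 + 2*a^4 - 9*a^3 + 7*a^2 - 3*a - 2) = 10*a^5 - 2*a^4 + 9*a^3 - 9*a^2 - 3*a + 7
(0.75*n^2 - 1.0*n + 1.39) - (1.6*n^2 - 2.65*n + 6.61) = -0.85*n^2 + 1.65*n - 5.22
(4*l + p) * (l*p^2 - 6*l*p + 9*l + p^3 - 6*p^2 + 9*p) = 4*l^2*p^2 - 24*l^2*p + 36*l^2 + 5*l*p^3 - 30*l*p^2 + 45*l*p + p^4 - 6*p^3 + 9*p^2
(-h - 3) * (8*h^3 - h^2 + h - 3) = -8*h^4 - 23*h^3 + 2*h^2 + 9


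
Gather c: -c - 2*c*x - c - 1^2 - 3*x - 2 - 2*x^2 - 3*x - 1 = c*(-2*x - 2) - 2*x^2 - 6*x - 4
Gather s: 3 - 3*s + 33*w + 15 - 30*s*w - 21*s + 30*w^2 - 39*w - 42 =s*(-30*w - 24) + 30*w^2 - 6*w - 24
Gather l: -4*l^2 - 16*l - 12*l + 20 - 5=-4*l^2 - 28*l + 15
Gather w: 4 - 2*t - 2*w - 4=-2*t - 2*w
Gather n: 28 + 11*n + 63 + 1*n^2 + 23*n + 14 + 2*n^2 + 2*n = 3*n^2 + 36*n + 105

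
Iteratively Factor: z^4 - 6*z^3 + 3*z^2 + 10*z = (z)*(z^3 - 6*z^2 + 3*z + 10) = z*(z - 5)*(z^2 - z - 2) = z*(z - 5)*(z + 1)*(z - 2)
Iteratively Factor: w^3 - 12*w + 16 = (w - 2)*(w^2 + 2*w - 8) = (w - 2)*(w + 4)*(w - 2)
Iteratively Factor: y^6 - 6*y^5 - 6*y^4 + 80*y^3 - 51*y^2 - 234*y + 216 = (y - 1)*(y^5 - 5*y^4 - 11*y^3 + 69*y^2 + 18*y - 216) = (y - 3)*(y - 1)*(y^4 - 2*y^3 - 17*y^2 + 18*y + 72) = (y - 3)*(y - 1)*(y + 3)*(y^3 - 5*y^2 - 2*y + 24) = (y - 4)*(y - 3)*(y - 1)*(y + 3)*(y^2 - y - 6) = (y - 4)*(y - 3)*(y - 1)*(y + 2)*(y + 3)*(y - 3)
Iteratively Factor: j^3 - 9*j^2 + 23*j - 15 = (j - 3)*(j^2 - 6*j + 5) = (j - 5)*(j - 3)*(j - 1)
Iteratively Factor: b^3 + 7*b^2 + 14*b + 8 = (b + 1)*(b^2 + 6*b + 8) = (b + 1)*(b + 4)*(b + 2)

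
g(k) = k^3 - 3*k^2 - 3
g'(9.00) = 189.00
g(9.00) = 483.00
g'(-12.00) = 504.00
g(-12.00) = -2163.00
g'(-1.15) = 10.87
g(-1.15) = -8.49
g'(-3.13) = 48.17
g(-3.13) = -63.05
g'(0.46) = -2.13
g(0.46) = -3.54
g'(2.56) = 4.30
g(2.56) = -5.88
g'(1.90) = -0.57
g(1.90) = -6.97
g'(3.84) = 21.20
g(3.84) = 9.39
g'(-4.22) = 78.75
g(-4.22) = -131.58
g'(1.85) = -0.83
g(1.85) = -6.94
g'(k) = 3*k^2 - 6*k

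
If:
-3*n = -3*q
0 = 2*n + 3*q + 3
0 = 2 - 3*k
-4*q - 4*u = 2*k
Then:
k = 2/3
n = -3/5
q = -3/5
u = 4/15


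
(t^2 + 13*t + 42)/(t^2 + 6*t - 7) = (t + 6)/(t - 1)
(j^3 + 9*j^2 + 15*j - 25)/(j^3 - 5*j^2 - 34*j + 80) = (j^2 + 4*j - 5)/(j^2 - 10*j + 16)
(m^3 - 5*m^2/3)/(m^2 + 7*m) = m*(3*m - 5)/(3*(m + 7))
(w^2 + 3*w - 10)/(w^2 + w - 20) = (w - 2)/(w - 4)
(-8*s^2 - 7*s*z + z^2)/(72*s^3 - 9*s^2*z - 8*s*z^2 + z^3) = (s + z)/(-9*s^2 + z^2)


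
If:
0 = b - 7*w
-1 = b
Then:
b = -1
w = -1/7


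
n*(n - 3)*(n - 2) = n^3 - 5*n^2 + 6*n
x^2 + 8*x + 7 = (x + 1)*(x + 7)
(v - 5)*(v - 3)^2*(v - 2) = v^4 - 13*v^3 + 61*v^2 - 123*v + 90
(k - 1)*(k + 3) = k^2 + 2*k - 3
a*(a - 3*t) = a^2 - 3*a*t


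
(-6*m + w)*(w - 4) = -6*m*w + 24*m + w^2 - 4*w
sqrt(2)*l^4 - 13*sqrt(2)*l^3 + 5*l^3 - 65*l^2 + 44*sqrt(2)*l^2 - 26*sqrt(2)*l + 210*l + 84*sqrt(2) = (l - 7)*(l - 6)*(l + 2*sqrt(2))*(sqrt(2)*l + 1)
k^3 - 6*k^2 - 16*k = k*(k - 8)*(k + 2)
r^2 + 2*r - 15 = (r - 3)*(r + 5)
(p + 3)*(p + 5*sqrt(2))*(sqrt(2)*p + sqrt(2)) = sqrt(2)*p^3 + 4*sqrt(2)*p^2 + 10*p^2 + 3*sqrt(2)*p + 40*p + 30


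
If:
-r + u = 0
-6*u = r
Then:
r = 0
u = 0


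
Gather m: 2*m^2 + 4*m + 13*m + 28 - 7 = 2*m^2 + 17*m + 21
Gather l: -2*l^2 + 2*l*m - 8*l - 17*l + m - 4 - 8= -2*l^2 + l*(2*m - 25) + m - 12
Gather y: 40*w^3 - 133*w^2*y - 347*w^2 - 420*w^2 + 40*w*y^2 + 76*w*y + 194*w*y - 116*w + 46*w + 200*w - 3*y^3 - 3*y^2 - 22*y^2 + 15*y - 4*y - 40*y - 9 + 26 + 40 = 40*w^3 - 767*w^2 + 130*w - 3*y^3 + y^2*(40*w - 25) + y*(-133*w^2 + 270*w - 29) + 57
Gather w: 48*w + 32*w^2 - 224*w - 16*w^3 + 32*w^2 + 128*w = -16*w^3 + 64*w^2 - 48*w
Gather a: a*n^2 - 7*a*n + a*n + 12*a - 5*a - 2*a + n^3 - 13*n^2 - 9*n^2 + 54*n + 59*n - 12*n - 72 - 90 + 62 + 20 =a*(n^2 - 6*n + 5) + n^3 - 22*n^2 + 101*n - 80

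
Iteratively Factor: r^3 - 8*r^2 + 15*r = (r)*(r^2 - 8*r + 15) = r*(r - 3)*(r - 5)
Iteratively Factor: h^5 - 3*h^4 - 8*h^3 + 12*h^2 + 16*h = (h - 2)*(h^4 - h^3 - 10*h^2 - 8*h) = h*(h - 2)*(h^3 - h^2 - 10*h - 8) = h*(h - 4)*(h - 2)*(h^2 + 3*h + 2) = h*(h - 4)*(h - 2)*(h + 1)*(h + 2)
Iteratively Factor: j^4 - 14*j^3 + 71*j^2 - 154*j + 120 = (j - 3)*(j^3 - 11*j^2 + 38*j - 40) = (j - 4)*(j - 3)*(j^2 - 7*j + 10) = (j - 4)*(j - 3)*(j - 2)*(j - 5)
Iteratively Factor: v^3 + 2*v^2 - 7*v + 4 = (v - 1)*(v^2 + 3*v - 4) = (v - 1)^2*(v + 4)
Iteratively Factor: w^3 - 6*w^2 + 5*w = (w - 1)*(w^2 - 5*w) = (w - 5)*(w - 1)*(w)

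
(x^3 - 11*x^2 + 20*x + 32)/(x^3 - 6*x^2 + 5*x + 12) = (x - 8)/(x - 3)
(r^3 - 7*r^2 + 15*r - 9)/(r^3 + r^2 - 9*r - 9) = (r^2 - 4*r + 3)/(r^2 + 4*r + 3)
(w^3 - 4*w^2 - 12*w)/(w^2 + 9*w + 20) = w*(w^2 - 4*w - 12)/(w^2 + 9*w + 20)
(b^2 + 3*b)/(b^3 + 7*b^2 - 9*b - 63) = b/(b^2 + 4*b - 21)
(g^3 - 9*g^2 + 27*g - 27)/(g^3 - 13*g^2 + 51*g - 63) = (g - 3)/(g - 7)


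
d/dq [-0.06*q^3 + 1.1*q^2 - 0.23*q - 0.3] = -0.18*q^2 + 2.2*q - 0.23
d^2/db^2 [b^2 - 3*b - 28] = 2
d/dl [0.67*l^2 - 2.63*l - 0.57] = 1.34*l - 2.63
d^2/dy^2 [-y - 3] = 0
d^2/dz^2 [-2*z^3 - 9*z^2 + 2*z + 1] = -12*z - 18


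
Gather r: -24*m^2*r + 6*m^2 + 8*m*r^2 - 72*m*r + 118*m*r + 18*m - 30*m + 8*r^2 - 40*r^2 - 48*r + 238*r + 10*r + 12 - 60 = 6*m^2 - 12*m + r^2*(8*m - 32) + r*(-24*m^2 + 46*m + 200) - 48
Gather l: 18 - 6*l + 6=24 - 6*l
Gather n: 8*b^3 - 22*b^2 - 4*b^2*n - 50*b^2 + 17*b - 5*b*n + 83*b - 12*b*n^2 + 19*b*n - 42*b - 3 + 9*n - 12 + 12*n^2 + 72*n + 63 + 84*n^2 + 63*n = 8*b^3 - 72*b^2 + 58*b + n^2*(96 - 12*b) + n*(-4*b^2 + 14*b + 144) + 48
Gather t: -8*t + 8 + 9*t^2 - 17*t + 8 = 9*t^2 - 25*t + 16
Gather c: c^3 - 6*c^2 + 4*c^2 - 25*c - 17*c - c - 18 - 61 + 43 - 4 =c^3 - 2*c^2 - 43*c - 40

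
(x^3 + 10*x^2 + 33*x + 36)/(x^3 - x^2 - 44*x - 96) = (x + 3)/(x - 8)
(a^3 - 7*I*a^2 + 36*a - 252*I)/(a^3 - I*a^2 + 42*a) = (a - 6*I)/a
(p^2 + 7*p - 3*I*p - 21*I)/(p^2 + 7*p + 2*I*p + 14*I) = (p - 3*I)/(p + 2*I)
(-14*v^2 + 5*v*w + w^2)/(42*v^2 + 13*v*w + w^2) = (-2*v + w)/(6*v + w)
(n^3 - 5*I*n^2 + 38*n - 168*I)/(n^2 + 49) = (n^2 + 2*I*n + 24)/(n + 7*I)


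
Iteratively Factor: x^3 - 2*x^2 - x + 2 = (x - 1)*(x^2 - x - 2) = (x - 1)*(x + 1)*(x - 2)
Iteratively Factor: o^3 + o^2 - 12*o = (o - 3)*(o^2 + 4*o) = (o - 3)*(o + 4)*(o)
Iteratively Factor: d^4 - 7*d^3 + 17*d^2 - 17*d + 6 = (d - 1)*(d^3 - 6*d^2 + 11*d - 6) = (d - 3)*(d - 1)*(d^2 - 3*d + 2) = (d - 3)*(d - 1)^2*(d - 2)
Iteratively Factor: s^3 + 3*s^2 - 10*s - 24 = (s + 4)*(s^2 - s - 6) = (s - 3)*(s + 4)*(s + 2)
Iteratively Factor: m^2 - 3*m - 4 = (m + 1)*(m - 4)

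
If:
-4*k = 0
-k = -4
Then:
No Solution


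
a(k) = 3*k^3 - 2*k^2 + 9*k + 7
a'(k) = 9*k^2 - 4*k + 9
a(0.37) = 10.21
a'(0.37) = 8.75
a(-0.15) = 5.59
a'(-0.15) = 9.80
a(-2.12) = -49.65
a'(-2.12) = 57.93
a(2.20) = 49.06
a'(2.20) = 43.76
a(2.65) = 72.63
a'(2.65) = 61.60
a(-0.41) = 2.77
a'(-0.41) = 12.15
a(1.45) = 24.99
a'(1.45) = 22.12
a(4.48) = 276.93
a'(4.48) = 171.71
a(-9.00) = -2423.00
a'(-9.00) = 774.00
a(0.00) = 7.00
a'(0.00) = 9.00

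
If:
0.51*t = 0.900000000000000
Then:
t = 1.76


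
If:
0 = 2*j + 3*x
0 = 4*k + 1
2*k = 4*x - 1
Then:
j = -3/16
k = -1/4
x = 1/8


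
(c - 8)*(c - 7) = c^2 - 15*c + 56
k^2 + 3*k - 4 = (k - 1)*(k + 4)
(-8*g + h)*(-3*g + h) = 24*g^2 - 11*g*h + h^2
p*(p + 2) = p^2 + 2*p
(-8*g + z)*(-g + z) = 8*g^2 - 9*g*z + z^2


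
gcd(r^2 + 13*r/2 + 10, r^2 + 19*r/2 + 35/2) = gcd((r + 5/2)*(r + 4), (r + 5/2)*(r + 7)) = r + 5/2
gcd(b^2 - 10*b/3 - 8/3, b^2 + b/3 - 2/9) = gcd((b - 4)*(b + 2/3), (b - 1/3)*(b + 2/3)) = b + 2/3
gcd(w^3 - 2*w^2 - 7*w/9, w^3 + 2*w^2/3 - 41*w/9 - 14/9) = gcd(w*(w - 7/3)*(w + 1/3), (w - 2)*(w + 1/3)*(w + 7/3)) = w + 1/3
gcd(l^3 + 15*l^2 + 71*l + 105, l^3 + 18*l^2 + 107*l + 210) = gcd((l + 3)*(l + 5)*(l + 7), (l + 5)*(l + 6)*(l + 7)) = l^2 + 12*l + 35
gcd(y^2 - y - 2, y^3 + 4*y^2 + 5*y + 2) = y + 1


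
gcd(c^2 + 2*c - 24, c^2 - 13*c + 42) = 1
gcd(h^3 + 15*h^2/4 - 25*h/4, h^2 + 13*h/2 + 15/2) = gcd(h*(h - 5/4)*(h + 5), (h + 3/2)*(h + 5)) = h + 5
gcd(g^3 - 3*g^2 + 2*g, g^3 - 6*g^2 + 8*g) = g^2 - 2*g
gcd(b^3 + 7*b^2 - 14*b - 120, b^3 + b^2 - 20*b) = b^2 + b - 20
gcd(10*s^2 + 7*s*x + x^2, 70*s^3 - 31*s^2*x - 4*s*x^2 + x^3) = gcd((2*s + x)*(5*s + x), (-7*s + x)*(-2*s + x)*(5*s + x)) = 5*s + x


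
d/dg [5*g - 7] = 5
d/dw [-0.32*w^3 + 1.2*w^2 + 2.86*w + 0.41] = -0.96*w^2 + 2.4*w + 2.86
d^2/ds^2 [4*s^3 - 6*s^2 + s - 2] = 24*s - 12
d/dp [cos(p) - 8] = -sin(p)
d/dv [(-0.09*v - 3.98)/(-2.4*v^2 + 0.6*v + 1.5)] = (-0.216*v^2 - 19.104*v + 2.253)/(5.76*v^4 - 2.88*v^3 - 6.84*v^2 + 1.8*v + 2.25)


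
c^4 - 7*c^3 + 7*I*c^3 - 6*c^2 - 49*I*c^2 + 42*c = c*(c - 7)*(c + I)*(c + 6*I)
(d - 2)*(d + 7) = d^2 + 5*d - 14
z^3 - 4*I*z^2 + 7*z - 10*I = (z - 5*I)*(z - I)*(z + 2*I)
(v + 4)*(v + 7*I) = v^2 + 4*v + 7*I*v + 28*I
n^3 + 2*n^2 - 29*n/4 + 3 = (n - 3/2)*(n - 1/2)*(n + 4)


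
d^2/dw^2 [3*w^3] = 18*w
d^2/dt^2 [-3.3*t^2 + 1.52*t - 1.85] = -6.60000000000000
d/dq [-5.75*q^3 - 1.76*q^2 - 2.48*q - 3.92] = -17.25*q^2 - 3.52*q - 2.48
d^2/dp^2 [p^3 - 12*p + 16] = 6*p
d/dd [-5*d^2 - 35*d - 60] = -10*d - 35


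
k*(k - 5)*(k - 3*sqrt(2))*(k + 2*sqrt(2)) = k^4 - 5*k^3 - sqrt(2)*k^3 - 12*k^2 + 5*sqrt(2)*k^2 + 60*k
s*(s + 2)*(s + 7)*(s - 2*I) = s^4 + 9*s^3 - 2*I*s^3 + 14*s^2 - 18*I*s^2 - 28*I*s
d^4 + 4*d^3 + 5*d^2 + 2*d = d*(d + 1)^2*(d + 2)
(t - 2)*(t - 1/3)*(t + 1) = t^3 - 4*t^2/3 - 5*t/3 + 2/3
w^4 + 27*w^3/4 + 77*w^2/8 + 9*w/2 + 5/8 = (w + 1/4)*(w + 1/2)*(w + 1)*(w + 5)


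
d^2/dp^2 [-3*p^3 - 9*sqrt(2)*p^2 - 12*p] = -18*p - 18*sqrt(2)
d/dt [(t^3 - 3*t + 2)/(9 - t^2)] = (-t^4 + 24*t^2 + 4*t - 27)/(t^4 - 18*t^2 + 81)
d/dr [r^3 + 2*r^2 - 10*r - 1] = 3*r^2 + 4*r - 10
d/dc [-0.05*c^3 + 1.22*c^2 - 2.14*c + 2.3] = -0.15*c^2 + 2.44*c - 2.14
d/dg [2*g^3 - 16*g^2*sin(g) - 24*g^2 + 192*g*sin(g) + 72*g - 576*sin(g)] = -16*g^2*cos(g) + 6*g^2 - 32*g*sin(g) + 192*g*cos(g) - 48*g + 192*sin(g) - 576*cos(g) + 72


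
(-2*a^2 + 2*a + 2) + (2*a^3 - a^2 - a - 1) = 2*a^3 - 3*a^2 + a + 1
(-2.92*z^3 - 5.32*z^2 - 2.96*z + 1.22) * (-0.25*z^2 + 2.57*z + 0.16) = 0.73*z^5 - 6.1744*z^4 - 13.3996*z^3 - 8.7634*z^2 + 2.6618*z + 0.1952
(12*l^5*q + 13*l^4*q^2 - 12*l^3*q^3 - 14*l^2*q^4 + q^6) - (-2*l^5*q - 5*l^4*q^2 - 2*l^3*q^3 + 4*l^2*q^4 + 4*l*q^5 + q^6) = 14*l^5*q + 18*l^4*q^2 - 10*l^3*q^3 - 18*l^2*q^4 - 4*l*q^5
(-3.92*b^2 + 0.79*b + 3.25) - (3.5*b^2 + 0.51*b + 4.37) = -7.42*b^2 + 0.28*b - 1.12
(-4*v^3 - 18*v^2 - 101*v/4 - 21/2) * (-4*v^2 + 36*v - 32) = 16*v^5 - 72*v^4 - 419*v^3 - 291*v^2 + 430*v + 336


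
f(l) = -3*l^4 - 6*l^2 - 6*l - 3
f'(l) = -12*l^3 - 12*l - 6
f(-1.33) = -15.02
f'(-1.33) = 38.19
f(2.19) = -113.92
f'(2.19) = -158.32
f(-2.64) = -174.70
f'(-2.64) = 246.48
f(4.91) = -1920.71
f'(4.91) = -1485.37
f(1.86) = -70.82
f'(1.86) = -105.54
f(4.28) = -1145.28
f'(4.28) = -998.19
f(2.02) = -89.55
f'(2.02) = -129.15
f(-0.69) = -2.40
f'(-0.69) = 6.22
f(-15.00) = -153138.00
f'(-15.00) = 40674.00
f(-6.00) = -4071.00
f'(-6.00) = 2658.00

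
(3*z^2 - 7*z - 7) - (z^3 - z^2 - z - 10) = -z^3 + 4*z^2 - 6*z + 3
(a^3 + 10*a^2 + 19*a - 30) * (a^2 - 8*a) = a^5 + 2*a^4 - 61*a^3 - 182*a^2 + 240*a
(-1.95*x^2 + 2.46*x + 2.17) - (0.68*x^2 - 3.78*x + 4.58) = -2.63*x^2 + 6.24*x - 2.41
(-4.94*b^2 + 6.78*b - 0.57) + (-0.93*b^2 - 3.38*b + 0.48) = -5.87*b^2 + 3.4*b - 0.09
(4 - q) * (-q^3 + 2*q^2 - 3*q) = q^4 - 6*q^3 + 11*q^2 - 12*q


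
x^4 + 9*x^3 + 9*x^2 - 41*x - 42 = (x - 2)*(x + 1)*(x + 3)*(x + 7)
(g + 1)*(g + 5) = g^2 + 6*g + 5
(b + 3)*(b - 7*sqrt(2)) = b^2 - 7*sqrt(2)*b + 3*b - 21*sqrt(2)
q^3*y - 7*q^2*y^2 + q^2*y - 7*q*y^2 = q*(q - 7*y)*(q*y + y)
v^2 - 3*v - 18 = (v - 6)*(v + 3)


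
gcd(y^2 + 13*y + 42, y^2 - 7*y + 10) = 1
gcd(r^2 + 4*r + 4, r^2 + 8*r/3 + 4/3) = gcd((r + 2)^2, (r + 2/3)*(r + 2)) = r + 2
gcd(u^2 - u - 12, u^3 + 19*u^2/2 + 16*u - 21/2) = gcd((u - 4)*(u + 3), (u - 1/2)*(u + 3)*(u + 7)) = u + 3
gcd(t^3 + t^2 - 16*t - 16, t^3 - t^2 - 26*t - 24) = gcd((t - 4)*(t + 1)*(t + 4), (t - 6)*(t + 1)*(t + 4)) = t^2 + 5*t + 4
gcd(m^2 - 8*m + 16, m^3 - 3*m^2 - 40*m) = 1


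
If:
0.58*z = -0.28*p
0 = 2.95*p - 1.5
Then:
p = 0.51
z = -0.25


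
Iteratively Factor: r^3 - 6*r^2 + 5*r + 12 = (r - 3)*(r^2 - 3*r - 4) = (r - 4)*(r - 3)*(r + 1)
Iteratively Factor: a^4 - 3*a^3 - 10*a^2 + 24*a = (a)*(a^3 - 3*a^2 - 10*a + 24) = a*(a + 3)*(a^2 - 6*a + 8) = a*(a - 4)*(a + 3)*(a - 2)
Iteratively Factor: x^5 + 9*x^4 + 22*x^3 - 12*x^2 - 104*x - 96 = (x + 4)*(x^4 + 5*x^3 + 2*x^2 - 20*x - 24) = (x + 3)*(x + 4)*(x^3 + 2*x^2 - 4*x - 8) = (x + 2)*(x + 3)*(x + 4)*(x^2 - 4) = (x + 2)^2*(x + 3)*(x + 4)*(x - 2)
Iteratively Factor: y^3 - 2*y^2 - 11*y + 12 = (y - 1)*(y^2 - y - 12) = (y - 1)*(y + 3)*(y - 4)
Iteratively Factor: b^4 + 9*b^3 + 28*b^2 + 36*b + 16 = (b + 2)*(b^3 + 7*b^2 + 14*b + 8) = (b + 2)^2*(b^2 + 5*b + 4) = (b + 2)^2*(b + 4)*(b + 1)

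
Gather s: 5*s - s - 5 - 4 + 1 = 4*s - 8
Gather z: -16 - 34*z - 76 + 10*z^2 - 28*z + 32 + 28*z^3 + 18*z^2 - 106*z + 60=28*z^3 + 28*z^2 - 168*z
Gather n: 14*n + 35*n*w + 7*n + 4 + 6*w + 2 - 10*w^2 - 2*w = n*(35*w + 21) - 10*w^2 + 4*w + 6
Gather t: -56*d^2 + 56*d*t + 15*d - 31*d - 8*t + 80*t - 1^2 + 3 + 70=-56*d^2 - 16*d + t*(56*d + 72) + 72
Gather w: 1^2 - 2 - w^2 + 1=-w^2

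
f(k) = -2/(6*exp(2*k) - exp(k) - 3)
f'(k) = -2*(-12*exp(2*k) + exp(k))/(6*exp(2*k) - exp(k) - 3)^2 = (24*exp(k) - 2)*exp(k)/(-6*exp(2*k) + exp(k) + 3)^2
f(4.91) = -0.00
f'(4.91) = 0.00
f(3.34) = -0.00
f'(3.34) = 0.00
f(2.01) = -0.01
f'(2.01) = 0.01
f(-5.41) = 0.67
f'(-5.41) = -0.00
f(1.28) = -0.03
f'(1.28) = 0.06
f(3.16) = -0.00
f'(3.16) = 0.00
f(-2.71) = 0.66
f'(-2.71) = -0.00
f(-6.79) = 0.67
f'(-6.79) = -0.00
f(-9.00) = 0.67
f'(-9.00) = 0.00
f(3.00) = 0.00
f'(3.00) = 0.00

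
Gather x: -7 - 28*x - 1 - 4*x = -32*x - 8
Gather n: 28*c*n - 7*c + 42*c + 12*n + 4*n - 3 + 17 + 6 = 35*c + n*(28*c + 16) + 20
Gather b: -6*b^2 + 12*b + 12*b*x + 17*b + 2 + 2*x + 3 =-6*b^2 + b*(12*x + 29) + 2*x + 5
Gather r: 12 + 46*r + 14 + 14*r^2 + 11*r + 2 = 14*r^2 + 57*r + 28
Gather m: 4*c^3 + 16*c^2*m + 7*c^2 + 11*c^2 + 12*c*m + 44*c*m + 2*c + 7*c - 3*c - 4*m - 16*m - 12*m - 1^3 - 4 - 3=4*c^3 + 18*c^2 + 6*c + m*(16*c^2 + 56*c - 32) - 8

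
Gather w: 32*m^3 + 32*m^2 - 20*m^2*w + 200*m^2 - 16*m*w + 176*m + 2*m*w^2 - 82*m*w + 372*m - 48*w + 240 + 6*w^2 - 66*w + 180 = 32*m^3 + 232*m^2 + 548*m + w^2*(2*m + 6) + w*(-20*m^2 - 98*m - 114) + 420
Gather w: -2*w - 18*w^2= -18*w^2 - 2*w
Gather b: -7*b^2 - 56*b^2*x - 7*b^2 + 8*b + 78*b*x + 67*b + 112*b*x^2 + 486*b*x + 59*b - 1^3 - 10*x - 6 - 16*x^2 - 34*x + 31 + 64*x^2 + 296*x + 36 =b^2*(-56*x - 14) + b*(112*x^2 + 564*x + 134) + 48*x^2 + 252*x + 60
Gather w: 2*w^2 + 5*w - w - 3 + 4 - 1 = 2*w^2 + 4*w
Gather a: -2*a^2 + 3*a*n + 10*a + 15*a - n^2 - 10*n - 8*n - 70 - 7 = -2*a^2 + a*(3*n + 25) - n^2 - 18*n - 77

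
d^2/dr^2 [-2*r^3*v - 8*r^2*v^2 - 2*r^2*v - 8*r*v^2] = 4*v*(-3*r - 4*v - 1)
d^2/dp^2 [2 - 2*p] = 0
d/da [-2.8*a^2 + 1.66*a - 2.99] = 1.66 - 5.6*a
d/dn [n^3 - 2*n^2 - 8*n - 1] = 3*n^2 - 4*n - 8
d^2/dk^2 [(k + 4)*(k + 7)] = 2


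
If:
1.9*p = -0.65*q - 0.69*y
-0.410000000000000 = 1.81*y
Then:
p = 0.0822622855481245 - 0.342105263157895*q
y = -0.23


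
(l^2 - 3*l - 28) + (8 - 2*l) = l^2 - 5*l - 20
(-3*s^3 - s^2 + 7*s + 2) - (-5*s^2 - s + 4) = -3*s^3 + 4*s^2 + 8*s - 2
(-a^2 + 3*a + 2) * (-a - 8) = a^3 + 5*a^2 - 26*a - 16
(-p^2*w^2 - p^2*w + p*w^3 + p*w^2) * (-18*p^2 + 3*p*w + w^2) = 18*p^4*w^2 + 18*p^4*w - 21*p^3*w^3 - 21*p^3*w^2 + 2*p^2*w^4 + 2*p^2*w^3 + p*w^5 + p*w^4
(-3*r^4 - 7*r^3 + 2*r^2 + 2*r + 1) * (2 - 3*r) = 9*r^5 + 15*r^4 - 20*r^3 - 2*r^2 + r + 2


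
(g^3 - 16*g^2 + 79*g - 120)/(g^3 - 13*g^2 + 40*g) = (g - 3)/g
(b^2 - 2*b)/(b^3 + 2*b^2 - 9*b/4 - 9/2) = 4*b*(b - 2)/(4*b^3 + 8*b^2 - 9*b - 18)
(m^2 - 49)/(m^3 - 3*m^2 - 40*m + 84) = (m + 7)/(m^2 + 4*m - 12)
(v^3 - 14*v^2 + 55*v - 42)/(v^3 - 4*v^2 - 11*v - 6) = (v^2 - 8*v + 7)/(v^2 + 2*v + 1)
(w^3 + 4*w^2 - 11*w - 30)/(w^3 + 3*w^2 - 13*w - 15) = (w + 2)/(w + 1)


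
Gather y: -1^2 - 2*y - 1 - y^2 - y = -y^2 - 3*y - 2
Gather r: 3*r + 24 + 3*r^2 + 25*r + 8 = 3*r^2 + 28*r + 32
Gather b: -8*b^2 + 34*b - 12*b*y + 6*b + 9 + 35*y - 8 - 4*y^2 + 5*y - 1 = -8*b^2 + b*(40 - 12*y) - 4*y^2 + 40*y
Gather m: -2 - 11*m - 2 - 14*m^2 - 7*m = -14*m^2 - 18*m - 4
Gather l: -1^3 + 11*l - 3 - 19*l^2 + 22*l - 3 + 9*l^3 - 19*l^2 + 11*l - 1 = 9*l^3 - 38*l^2 + 44*l - 8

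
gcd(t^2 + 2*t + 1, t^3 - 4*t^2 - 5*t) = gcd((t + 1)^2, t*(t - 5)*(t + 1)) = t + 1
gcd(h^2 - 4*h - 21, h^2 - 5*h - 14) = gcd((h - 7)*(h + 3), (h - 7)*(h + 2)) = h - 7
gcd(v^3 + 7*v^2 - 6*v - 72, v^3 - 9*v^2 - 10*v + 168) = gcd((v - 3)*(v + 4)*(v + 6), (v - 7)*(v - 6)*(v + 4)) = v + 4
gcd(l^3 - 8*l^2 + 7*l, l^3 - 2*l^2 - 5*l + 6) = l - 1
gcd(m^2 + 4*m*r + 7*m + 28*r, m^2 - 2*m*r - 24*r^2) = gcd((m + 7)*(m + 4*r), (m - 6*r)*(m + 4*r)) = m + 4*r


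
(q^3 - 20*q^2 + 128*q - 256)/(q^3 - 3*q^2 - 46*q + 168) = (q^2 - 16*q + 64)/(q^2 + q - 42)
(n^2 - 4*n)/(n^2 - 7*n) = (n - 4)/(n - 7)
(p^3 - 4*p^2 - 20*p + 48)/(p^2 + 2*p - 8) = p - 6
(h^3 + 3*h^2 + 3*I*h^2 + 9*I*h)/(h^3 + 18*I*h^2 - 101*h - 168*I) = h*(h + 3)/(h^2 + 15*I*h - 56)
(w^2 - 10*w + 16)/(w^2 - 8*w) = (w - 2)/w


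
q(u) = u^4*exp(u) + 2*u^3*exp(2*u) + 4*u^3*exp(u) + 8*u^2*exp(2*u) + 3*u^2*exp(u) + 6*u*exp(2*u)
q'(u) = u^4*exp(u) + 4*u^3*exp(2*u) + 8*u^3*exp(u) + 22*u^2*exp(2*u) + 15*u^2*exp(u) + 28*u*exp(2*u) + 6*u*exp(u) + 6*exp(2*u)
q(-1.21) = -0.08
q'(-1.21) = 0.55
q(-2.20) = -0.46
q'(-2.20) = -0.16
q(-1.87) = -0.44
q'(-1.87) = 0.28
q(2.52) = 16660.70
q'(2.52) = 46759.18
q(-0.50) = -0.27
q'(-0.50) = -1.22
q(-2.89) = -0.09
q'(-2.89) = -0.82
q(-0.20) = -0.53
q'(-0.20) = 0.29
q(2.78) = 34284.27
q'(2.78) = 94159.77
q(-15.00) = 0.01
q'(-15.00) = 0.01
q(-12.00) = 0.09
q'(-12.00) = 0.06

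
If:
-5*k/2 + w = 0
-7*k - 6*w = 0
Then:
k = 0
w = 0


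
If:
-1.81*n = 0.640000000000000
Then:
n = -0.35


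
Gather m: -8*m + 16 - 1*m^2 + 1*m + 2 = -m^2 - 7*m + 18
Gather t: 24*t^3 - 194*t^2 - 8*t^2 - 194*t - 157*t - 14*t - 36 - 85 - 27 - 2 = 24*t^3 - 202*t^2 - 365*t - 150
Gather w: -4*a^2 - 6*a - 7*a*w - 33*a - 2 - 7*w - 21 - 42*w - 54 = -4*a^2 - 39*a + w*(-7*a - 49) - 77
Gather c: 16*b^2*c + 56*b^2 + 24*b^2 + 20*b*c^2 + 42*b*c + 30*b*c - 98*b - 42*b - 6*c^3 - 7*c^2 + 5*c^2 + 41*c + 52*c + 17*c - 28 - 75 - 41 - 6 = 80*b^2 - 140*b - 6*c^3 + c^2*(20*b - 2) + c*(16*b^2 + 72*b + 110) - 150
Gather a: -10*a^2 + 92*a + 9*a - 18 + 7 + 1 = -10*a^2 + 101*a - 10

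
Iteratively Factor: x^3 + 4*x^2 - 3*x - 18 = (x + 3)*(x^2 + x - 6) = (x + 3)^2*(x - 2)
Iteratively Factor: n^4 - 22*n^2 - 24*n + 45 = (n + 3)*(n^3 - 3*n^2 - 13*n + 15) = (n - 5)*(n + 3)*(n^2 + 2*n - 3) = (n - 5)*(n + 3)^2*(n - 1)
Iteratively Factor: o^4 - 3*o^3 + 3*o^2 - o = (o - 1)*(o^3 - 2*o^2 + o) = (o - 1)^2*(o^2 - o) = o*(o - 1)^2*(o - 1)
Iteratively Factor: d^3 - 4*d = (d - 2)*(d^2 + 2*d) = d*(d - 2)*(d + 2)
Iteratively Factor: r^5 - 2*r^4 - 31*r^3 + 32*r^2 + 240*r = (r)*(r^4 - 2*r^3 - 31*r^2 + 32*r + 240) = r*(r - 4)*(r^3 + 2*r^2 - 23*r - 60) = r*(r - 4)*(r + 3)*(r^2 - r - 20) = r*(r - 4)*(r + 3)*(r + 4)*(r - 5)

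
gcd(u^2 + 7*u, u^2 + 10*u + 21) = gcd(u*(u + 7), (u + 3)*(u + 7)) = u + 7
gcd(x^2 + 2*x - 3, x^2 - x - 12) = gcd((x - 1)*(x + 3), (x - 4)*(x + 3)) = x + 3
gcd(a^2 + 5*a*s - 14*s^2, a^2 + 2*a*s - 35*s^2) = a + 7*s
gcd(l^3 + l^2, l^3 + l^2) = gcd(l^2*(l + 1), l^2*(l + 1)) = l^3 + l^2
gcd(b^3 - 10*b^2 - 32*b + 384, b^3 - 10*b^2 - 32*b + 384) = b^3 - 10*b^2 - 32*b + 384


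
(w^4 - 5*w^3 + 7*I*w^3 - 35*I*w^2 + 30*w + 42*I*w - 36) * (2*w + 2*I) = 2*w^5 - 10*w^4 + 16*I*w^4 - 14*w^3 - 80*I*w^3 + 130*w^2 + 84*I*w^2 - 156*w + 60*I*w - 72*I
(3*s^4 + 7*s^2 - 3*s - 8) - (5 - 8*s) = 3*s^4 + 7*s^2 + 5*s - 13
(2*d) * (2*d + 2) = 4*d^2 + 4*d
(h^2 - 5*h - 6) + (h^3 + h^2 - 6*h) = h^3 + 2*h^2 - 11*h - 6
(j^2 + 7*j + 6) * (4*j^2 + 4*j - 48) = 4*j^4 + 32*j^3 + 4*j^2 - 312*j - 288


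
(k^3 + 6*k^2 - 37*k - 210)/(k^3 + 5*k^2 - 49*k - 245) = (k - 6)/(k - 7)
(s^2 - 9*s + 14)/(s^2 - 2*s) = (s - 7)/s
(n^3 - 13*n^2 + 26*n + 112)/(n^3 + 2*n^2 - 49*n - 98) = (n - 8)/(n + 7)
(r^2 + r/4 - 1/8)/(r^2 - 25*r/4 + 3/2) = (r + 1/2)/(r - 6)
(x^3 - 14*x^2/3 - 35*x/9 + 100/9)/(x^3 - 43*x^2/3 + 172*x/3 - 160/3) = (x + 5/3)/(x - 8)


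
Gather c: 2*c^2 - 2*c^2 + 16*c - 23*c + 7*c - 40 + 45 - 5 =0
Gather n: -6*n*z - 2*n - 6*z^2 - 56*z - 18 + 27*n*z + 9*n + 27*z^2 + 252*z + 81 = n*(21*z + 7) + 21*z^2 + 196*z + 63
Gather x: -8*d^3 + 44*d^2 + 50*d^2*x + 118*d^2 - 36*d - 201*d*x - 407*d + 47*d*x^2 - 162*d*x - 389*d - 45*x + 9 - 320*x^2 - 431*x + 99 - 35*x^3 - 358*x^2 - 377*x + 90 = -8*d^3 + 162*d^2 - 832*d - 35*x^3 + x^2*(47*d - 678) + x*(50*d^2 - 363*d - 853) + 198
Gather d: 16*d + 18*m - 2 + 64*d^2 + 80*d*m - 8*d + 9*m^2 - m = 64*d^2 + d*(80*m + 8) + 9*m^2 + 17*m - 2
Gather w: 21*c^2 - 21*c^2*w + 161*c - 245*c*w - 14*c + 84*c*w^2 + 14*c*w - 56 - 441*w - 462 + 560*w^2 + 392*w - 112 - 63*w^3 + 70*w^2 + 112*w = 21*c^2 + 147*c - 63*w^3 + w^2*(84*c + 630) + w*(-21*c^2 - 231*c + 63) - 630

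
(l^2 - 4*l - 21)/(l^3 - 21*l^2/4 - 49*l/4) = 4*(l + 3)/(l*(4*l + 7))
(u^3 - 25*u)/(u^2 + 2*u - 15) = u*(u - 5)/(u - 3)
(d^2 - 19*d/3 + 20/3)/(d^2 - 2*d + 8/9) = 3*(d - 5)/(3*d - 2)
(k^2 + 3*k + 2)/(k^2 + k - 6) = (k^2 + 3*k + 2)/(k^2 + k - 6)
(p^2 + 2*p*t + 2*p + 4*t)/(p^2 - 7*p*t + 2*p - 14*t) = (p + 2*t)/(p - 7*t)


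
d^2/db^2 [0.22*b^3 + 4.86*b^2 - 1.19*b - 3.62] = 1.32*b + 9.72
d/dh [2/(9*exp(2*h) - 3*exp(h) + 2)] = (6 - 36*exp(h))*exp(h)/(9*exp(2*h) - 3*exp(h) + 2)^2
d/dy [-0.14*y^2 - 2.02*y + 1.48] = -0.28*y - 2.02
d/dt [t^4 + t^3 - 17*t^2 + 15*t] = 4*t^3 + 3*t^2 - 34*t + 15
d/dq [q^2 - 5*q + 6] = 2*q - 5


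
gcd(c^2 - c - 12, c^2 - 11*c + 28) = c - 4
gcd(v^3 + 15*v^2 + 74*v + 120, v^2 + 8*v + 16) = v + 4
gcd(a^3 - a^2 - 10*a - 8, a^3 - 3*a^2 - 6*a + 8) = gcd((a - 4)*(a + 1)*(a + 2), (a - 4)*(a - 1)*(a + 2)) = a^2 - 2*a - 8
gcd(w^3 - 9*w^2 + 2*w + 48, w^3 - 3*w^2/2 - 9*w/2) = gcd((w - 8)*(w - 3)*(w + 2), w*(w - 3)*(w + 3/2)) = w - 3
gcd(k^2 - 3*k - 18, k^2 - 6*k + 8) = 1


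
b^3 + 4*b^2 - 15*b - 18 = (b - 3)*(b + 1)*(b + 6)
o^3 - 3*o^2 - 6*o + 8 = (o - 4)*(o - 1)*(o + 2)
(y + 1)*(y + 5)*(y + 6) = y^3 + 12*y^2 + 41*y + 30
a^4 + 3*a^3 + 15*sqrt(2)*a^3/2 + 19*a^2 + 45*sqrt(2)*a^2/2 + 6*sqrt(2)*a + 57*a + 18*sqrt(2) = (a + 3)*(a + sqrt(2)/2)*(a + sqrt(2))*(a + 6*sqrt(2))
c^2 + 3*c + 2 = (c + 1)*(c + 2)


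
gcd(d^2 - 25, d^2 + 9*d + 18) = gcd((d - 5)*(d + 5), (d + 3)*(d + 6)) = 1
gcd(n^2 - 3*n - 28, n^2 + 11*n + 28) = n + 4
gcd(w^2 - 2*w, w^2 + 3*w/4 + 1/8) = 1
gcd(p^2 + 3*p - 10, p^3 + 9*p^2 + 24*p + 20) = p + 5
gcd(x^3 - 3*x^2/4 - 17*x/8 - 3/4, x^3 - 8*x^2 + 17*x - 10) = x - 2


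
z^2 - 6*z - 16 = (z - 8)*(z + 2)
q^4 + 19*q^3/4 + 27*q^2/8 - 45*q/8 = q*(q - 3/4)*(q + 5/2)*(q + 3)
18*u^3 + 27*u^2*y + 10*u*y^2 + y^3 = (u + y)*(3*u + y)*(6*u + y)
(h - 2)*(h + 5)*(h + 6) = h^3 + 9*h^2 + 8*h - 60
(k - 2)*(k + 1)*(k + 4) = k^3 + 3*k^2 - 6*k - 8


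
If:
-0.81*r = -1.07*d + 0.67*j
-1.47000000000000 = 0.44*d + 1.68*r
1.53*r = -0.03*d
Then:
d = -3.61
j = -5.85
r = 0.07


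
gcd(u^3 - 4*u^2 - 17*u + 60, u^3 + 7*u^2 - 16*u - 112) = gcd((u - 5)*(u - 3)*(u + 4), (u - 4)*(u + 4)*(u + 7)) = u + 4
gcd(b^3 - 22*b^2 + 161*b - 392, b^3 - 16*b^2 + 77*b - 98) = b^2 - 14*b + 49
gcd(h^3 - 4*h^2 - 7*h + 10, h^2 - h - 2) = 1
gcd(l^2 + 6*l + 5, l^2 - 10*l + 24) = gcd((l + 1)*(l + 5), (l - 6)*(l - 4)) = 1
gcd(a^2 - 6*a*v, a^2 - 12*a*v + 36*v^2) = -a + 6*v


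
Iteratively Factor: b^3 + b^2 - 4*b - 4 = (b + 2)*(b^2 - b - 2) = (b + 1)*(b + 2)*(b - 2)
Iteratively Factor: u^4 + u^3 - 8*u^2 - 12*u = (u)*(u^3 + u^2 - 8*u - 12) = u*(u - 3)*(u^2 + 4*u + 4) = u*(u - 3)*(u + 2)*(u + 2)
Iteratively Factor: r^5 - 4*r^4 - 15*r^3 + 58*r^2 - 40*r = (r)*(r^4 - 4*r^3 - 15*r^2 + 58*r - 40) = r*(r - 1)*(r^3 - 3*r^2 - 18*r + 40) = r*(r - 1)*(r + 4)*(r^2 - 7*r + 10) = r*(r - 2)*(r - 1)*(r + 4)*(r - 5)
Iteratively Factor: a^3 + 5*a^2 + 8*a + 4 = (a + 2)*(a^2 + 3*a + 2) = (a + 2)^2*(a + 1)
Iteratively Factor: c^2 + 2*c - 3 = (c + 3)*(c - 1)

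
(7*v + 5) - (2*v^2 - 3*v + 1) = -2*v^2 + 10*v + 4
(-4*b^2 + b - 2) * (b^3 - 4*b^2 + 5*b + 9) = -4*b^5 + 17*b^4 - 26*b^3 - 23*b^2 - b - 18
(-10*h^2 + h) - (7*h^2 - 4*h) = -17*h^2 + 5*h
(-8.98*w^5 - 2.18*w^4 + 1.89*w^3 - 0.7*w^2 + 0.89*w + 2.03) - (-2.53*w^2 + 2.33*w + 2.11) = -8.98*w^5 - 2.18*w^4 + 1.89*w^3 + 1.83*w^2 - 1.44*w - 0.0800000000000001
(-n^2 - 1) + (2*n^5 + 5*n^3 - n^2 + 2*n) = 2*n^5 + 5*n^3 - 2*n^2 + 2*n - 1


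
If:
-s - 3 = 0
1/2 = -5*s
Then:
No Solution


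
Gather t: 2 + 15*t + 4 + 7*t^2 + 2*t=7*t^2 + 17*t + 6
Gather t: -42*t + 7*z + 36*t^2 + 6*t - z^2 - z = 36*t^2 - 36*t - z^2 + 6*z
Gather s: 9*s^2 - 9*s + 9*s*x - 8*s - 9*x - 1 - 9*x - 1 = 9*s^2 + s*(9*x - 17) - 18*x - 2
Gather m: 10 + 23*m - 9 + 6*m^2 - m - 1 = 6*m^2 + 22*m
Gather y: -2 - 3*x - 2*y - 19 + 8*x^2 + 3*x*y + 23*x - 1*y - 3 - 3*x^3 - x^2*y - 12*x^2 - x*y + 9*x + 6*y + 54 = -3*x^3 - 4*x^2 + 29*x + y*(-x^2 + 2*x + 3) + 30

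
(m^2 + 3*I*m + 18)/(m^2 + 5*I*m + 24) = (m + 6*I)/(m + 8*I)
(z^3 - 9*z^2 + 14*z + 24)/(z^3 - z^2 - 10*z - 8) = (z - 6)/(z + 2)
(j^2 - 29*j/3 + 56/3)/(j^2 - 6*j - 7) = (j - 8/3)/(j + 1)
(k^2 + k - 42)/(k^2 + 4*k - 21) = (k - 6)/(k - 3)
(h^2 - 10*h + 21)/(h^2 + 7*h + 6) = (h^2 - 10*h + 21)/(h^2 + 7*h + 6)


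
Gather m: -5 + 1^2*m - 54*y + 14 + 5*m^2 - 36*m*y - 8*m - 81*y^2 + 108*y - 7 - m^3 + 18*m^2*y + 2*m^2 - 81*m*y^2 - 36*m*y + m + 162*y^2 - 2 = -m^3 + m^2*(18*y + 7) + m*(-81*y^2 - 72*y - 6) + 81*y^2 + 54*y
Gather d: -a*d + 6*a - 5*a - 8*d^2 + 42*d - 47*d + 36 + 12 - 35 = a - 8*d^2 + d*(-a - 5) + 13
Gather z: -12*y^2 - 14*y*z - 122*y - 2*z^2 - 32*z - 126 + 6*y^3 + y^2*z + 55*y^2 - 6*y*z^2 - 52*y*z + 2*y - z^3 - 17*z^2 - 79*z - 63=6*y^3 + 43*y^2 - 120*y - z^3 + z^2*(-6*y - 19) + z*(y^2 - 66*y - 111) - 189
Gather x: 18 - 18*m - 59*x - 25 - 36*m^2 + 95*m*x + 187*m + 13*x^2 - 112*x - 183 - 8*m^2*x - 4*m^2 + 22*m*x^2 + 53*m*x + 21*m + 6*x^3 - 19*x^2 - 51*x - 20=-40*m^2 + 190*m + 6*x^3 + x^2*(22*m - 6) + x*(-8*m^2 + 148*m - 222) - 210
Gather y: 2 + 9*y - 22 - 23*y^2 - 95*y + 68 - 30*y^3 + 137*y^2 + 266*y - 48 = -30*y^3 + 114*y^2 + 180*y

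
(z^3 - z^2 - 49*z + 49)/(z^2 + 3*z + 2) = (z^3 - z^2 - 49*z + 49)/(z^2 + 3*z + 2)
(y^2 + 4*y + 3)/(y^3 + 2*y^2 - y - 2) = (y + 3)/(y^2 + y - 2)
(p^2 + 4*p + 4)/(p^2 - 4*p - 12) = (p + 2)/(p - 6)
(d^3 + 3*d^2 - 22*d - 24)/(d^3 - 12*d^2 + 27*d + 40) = (d^2 + 2*d - 24)/(d^2 - 13*d + 40)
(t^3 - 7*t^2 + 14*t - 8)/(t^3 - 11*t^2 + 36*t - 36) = (t^2 - 5*t + 4)/(t^2 - 9*t + 18)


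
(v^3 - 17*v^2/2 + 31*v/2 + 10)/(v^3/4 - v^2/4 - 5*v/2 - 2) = 2*(2*v^2 - 9*v - 5)/(v^2 + 3*v + 2)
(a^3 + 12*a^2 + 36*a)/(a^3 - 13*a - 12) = a*(a^2 + 12*a + 36)/(a^3 - 13*a - 12)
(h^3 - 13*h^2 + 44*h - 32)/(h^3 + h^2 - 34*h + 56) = (h^2 - 9*h + 8)/(h^2 + 5*h - 14)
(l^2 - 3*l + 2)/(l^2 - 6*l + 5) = (l - 2)/(l - 5)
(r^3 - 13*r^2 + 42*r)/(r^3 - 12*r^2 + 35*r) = (r - 6)/(r - 5)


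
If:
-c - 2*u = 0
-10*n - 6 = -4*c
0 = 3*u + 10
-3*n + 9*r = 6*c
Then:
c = 20/3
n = 31/15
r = 77/15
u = -10/3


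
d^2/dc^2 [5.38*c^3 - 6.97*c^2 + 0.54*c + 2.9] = 32.28*c - 13.94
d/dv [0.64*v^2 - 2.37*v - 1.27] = 1.28*v - 2.37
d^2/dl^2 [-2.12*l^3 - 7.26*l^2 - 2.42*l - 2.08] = -12.72*l - 14.52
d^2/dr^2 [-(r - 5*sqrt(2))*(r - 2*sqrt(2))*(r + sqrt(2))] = -6*r + 12*sqrt(2)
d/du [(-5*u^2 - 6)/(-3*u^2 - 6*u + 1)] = 2*(15*u^2 - 23*u - 18)/(9*u^4 + 36*u^3 + 30*u^2 - 12*u + 1)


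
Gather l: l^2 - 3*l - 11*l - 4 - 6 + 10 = l^2 - 14*l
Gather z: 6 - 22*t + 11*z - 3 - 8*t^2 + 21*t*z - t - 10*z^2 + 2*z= -8*t^2 - 23*t - 10*z^2 + z*(21*t + 13) + 3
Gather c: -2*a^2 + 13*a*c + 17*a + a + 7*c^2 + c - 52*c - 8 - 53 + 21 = -2*a^2 + 18*a + 7*c^2 + c*(13*a - 51) - 40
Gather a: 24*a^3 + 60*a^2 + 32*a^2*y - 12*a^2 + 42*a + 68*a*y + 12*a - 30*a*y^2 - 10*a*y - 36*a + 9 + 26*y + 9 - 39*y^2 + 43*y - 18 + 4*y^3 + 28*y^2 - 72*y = 24*a^3 + a^2*(32*y + 48) + a*(-30*y^2 + 58*y + 18) + 4*y^3 - 11*y^2 - 3*y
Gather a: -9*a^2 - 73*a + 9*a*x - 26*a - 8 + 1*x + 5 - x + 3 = -9*a^2 + a*(9*x - 99)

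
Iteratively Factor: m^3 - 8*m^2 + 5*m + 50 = (m - 5)*(m^2 - 3*m - 10) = (m - 5)*(m + 2)*(m - 5)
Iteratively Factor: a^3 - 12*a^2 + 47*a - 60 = (a - 4)*(a^2 - 8*a + 15) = (a - 4)*(a - 3)*(a - 5)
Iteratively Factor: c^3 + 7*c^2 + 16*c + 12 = (c + 3)*(c^2 + 4*c + 4) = (c + 2)*(c + 3)*(c + 2)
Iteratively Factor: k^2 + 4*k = (k)*(k + 4)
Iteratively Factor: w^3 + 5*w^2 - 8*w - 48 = (w + 4)*(w^2 + w - 12) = (w + 4)^2*(w - 3)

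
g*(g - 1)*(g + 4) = g^3 + 3*g^2 - 4*g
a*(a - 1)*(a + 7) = a^3 + 6*a^2 - 7*a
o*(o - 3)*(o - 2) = o^3 - 5*o^2 + 6*o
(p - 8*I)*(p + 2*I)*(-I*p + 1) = -I*p^3 - 5*p^2 - 22*I*p + 16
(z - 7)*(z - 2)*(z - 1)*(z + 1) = z^4 - 9*z^3 + 13*z^2 + 9*z - 14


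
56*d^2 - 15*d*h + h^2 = (-8*d + h)*(-7*d + h)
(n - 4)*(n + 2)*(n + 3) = n^3 + n^2 - 14*n - 24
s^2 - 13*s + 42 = (s - 7)*(s - 6)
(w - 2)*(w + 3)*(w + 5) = w^3 + 6*w^2 - w - 30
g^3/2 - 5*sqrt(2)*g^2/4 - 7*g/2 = g*(g/2 + sqrt(2)/2)*(g - 7*sqrt(2)/2)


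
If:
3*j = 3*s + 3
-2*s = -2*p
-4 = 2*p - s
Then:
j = -3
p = -4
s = -4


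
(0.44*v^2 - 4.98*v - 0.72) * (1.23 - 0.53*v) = -0.2332*v^3 + 3.1806*v^2 - 5.7438*v - 0.8856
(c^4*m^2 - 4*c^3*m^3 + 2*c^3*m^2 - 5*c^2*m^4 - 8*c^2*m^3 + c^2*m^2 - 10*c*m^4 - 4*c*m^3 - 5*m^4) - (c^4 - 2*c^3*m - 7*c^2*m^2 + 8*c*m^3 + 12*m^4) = c^4*m^2 - c^4 - 4*c^3*m^3 + 2*c^3*m^2 + 2*c^3*m - 5*c^2*m^4 - 8*c^2*m^3 + 8*c^2*m^2 - 10*c*m^4 - 12*c*m^3 - 17*m^4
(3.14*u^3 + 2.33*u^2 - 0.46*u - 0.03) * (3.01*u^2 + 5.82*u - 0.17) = 9.4514*u^5 + 25.2881*u^4 + 11.6422*u^3 - 3.1636*u^2 - 0.0964*u + 0.0051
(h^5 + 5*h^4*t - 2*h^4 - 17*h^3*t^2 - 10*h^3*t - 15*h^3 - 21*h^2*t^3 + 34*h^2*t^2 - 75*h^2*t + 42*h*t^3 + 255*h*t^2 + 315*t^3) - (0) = h^5 + 5*h^4*t - 2*h^4 - 17*h^3*t^2 - 10*h^3*t - 15*h^3 - 21*h^2*t^3 + 34*h^2*t^2 - 75*h^2*t + 42*h*t^3 + 255*h*t^2 + 315*t^3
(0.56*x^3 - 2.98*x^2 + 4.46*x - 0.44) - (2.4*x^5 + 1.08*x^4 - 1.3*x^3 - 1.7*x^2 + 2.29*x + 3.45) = -2.4*x^5 - 1.08*x^4 + 1.86*x^3 - 1.28*x^2 + 2.17*x - 3.89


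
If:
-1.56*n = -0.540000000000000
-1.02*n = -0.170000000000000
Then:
No Solution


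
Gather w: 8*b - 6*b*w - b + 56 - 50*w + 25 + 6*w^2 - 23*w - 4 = 7*b + 6*w^2 + w*(-6*b - 73) + 77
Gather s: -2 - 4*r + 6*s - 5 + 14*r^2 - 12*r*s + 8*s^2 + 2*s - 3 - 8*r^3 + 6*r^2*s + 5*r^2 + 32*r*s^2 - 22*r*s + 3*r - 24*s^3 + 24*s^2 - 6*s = -8*r^3 + 19*r^2 - r - 24*s^3 + s^2*(32*r + 32) + s*(6*r^2 - 34*r + 2) - 10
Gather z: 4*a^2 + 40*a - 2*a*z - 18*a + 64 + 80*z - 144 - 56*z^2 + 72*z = 4*a^2 + 22*a - 56*z^2 + z*(152 - 2*a) - 80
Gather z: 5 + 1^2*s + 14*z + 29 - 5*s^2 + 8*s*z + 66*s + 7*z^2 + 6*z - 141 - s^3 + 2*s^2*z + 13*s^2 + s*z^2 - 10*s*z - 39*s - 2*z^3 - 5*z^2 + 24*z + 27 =-s^3 + 8*s^2 + 28*s - 2*z^3 + z^2*(s + 2) + z*(2*s^2 - 2*s + 44) - 80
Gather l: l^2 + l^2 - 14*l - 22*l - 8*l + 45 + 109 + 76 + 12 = 2*l^2 - 44*l + 242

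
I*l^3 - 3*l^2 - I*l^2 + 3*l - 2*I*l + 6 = (l - 2)*(l + 3*I)*(I*l + I)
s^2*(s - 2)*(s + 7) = s^4 + 5*s^3 - 14*s^2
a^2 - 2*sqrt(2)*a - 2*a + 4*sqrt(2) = (a - 2)*(a - 2*sqrt(2))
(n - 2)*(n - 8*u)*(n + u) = n^3 - 7*n^2*u - 2*n^2 - 8*n*u^2 + 14*n*u + 16*u^2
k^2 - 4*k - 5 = (k - 5)*(k + 1)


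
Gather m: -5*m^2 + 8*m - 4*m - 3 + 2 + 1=-5*m^2 + 4*m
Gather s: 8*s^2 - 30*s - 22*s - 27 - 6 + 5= 8*s^2 - 52*s - 28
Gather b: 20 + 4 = 24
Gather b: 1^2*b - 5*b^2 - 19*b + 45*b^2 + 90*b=40*b^2 + 72*b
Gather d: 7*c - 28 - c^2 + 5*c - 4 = -c^2 + 12*c - 32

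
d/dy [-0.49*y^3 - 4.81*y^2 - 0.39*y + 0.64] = -1.47*y^2 - 9.62*y - 0.39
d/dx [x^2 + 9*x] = 2*x + 9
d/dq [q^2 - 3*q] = 2*q - 3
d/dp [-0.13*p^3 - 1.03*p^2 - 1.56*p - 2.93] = -0.39*p^2 - 2.06*p - 1.56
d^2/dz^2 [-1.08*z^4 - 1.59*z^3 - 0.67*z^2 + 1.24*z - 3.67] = -12.96*z^2 - 9.54*z - 1.34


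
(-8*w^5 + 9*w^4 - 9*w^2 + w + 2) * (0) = 0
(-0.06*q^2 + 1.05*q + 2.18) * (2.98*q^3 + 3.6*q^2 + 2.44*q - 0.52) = -0.1788*q^5 + 2.913*q^4 + 10.13*q^3 + 10.4412*q^2 + 4.7732*q - 1.1336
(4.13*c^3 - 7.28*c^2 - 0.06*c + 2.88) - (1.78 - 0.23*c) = 4.13*c^3 - 7.28*c^2 + 0.17*c + 1.1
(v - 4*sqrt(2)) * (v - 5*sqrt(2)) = v^2 - 9*sqrt(2)*v + 40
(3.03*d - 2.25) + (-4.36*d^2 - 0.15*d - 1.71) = -4.36*d^2 + 2.88*d - 3.96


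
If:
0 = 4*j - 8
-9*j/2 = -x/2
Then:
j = 2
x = 18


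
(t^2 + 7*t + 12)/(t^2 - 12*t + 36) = (t^2 + 7*t + 12)/(t^2 - 12*t + 36)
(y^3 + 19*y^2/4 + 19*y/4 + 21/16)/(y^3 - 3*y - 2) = (16*y^3 + 76*y^2 + 76*y + 21)/(16*(y^3 - 3*y - 2))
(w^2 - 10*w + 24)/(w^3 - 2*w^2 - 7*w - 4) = (w - 6)/(w^2 + 2*w + 1)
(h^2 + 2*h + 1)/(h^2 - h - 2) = (h + 1)/(h - 2)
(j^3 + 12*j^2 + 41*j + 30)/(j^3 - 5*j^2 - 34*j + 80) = (j^2 + 7*j + 6)/(j^2 - 10*j + 16)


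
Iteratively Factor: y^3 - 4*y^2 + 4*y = (y)*(y^2 - 4*y + 4) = y*(y - 2)*(y - 2)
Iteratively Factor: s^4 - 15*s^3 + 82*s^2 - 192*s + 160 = (s - 4)*(s^3 - 11*s^2 + 38*s - 40) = (s - 5)*(s - 4)*(s^2 - 6*s + 8) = (s - 5)*(s - 4)*(s - 2)*(s - 4)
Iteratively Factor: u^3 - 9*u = (u)*(u^2 - 9) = u*(u + 3)*(u - 3)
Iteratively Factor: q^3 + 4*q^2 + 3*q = (q + 1)*(q^2 + 3*q) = (q + 1)*(q + 3)*(q)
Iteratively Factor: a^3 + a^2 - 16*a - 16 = (a - 4)*(a^2 + 5*a + 4) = (a - 4)*(a + 4)*(a + 1)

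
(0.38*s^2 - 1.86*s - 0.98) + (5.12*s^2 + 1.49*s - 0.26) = 5.5*s^2 - 0.37*s - 1.24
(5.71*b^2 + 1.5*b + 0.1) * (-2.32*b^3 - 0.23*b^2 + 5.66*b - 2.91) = -13.2472*b^5 - 4.7933*b^4 + 31.7416*b^3 - 8.1491*b^2 - 3.799*b - 0.291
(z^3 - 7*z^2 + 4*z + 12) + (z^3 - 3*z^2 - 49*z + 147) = 2*z^3 - 10*z^2 - 45*z + 159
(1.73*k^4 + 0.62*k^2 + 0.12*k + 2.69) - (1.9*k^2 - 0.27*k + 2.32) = 1.73*k^4 - 1.28*k^2 + 0.39*k + 0.37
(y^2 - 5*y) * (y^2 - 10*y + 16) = y^4 - 15*y^3 + 66*y^2 - 80*y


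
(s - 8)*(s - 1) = s^2 - 9*s + 8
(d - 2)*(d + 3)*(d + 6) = d^3 + 7*d^2 - 36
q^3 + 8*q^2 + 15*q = q*(q + 3)*(q + 5)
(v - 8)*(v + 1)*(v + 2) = v^3 - 5*v^2 - 22*v - 16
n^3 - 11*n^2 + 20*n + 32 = (n - 8)*(n - 4)*(n + 1)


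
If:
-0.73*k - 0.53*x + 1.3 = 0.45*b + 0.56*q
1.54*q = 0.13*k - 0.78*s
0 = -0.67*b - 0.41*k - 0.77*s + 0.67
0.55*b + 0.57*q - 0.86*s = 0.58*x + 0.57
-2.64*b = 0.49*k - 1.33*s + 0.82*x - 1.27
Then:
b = 0.16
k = 1.72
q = 0.24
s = -0.19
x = -0.31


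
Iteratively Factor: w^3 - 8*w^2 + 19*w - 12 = (w - 4)*(w^2 - 4*w + 3) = (w - 4)*(w - 3)*(w - 1)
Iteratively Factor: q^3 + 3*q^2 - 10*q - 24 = (q + 4)*(q^2 - q - 6) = (q + 2)*(q + 4)*(q - 3)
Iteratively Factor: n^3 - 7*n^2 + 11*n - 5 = (n - 1)*(n^2 - 6*n + 5) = (n - 5)*(n - 1)*(n - 1)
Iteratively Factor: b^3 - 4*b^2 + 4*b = (b - 2)*(b^2 - 2*b) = b*(b - 2)*(b - 2)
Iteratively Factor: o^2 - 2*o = (o)*(o - 2)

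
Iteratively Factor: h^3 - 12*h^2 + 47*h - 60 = (h - 5)*(h^2 - 7*h + 12) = (h - 5)*(h - 4)*(h - 3)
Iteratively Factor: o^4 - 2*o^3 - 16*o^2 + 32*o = (o - 4)*(o^3 + 2*o^2 - 8*o) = (o - 4)*(o - 2)*(o^2 + 4*o) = o*(o - 4)*(o - 2)*(o + 4)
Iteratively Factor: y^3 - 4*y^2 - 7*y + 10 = (y + 2)*(y^2 - 6*y + 5) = (y - 1)*(y + 2)*(y - 5)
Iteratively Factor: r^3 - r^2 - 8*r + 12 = (r - 2)*(r^2 + r - 6) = (r - 2)*(r + 3)*(r - 2)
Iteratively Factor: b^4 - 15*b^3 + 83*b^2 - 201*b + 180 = (b - 4)*(b^3 - 11*b^2 + 39*b - 45) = (b - 5)*(b - 4)*(b^2 - 6*b + 9) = (b - 5)*(b - 4)*(b - 3)*(b - 3)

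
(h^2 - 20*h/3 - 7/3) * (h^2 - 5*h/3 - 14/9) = h^4 - 25*h^3/3 + 65*h^2/9 + 385*h/27 + 98/27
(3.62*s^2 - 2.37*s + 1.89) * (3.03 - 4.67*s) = -16.9054*s^3 + 22.0365*s^2 - 16.0074*s + 5.7267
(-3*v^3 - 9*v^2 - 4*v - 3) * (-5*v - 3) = 15*v^4 + 54*v^3 + 47*v^2 + 27*v + 9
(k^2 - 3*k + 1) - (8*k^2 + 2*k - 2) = -7*k^2 - 5*k + 3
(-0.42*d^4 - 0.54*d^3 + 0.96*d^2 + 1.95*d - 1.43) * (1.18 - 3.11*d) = 1.3062*d^5 + 1.1838*d^4 - 3.6228*d^3 - 4.9317*d^2 + 6.7483*d - 1.6874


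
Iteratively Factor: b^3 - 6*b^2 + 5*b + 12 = (b + 1)*(b^2 - 7*b + 12) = (b - 4)*(b + 1)*(b - 3)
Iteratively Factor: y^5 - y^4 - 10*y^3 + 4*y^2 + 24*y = (y - 3)*(y^4 + 2*y^3 - 4*y^2 - 8*y) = y*(y - 3)*(y^3 + 2*y^2 - 4*y - 8) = y*(y - 3)*(y + 2)*(y^2 - 4) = y*(y - 3)*(y + 2)^2*(y - 2)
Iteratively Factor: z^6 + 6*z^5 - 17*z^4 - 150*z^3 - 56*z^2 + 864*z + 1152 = (z + 4)*(z^5 + 2*z^4 - 25*z^3 - 50*z^2 + 144*z + 288) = (z - 4)*(z + 4)*(z^4 + 6*z^3 - z^2 - 54*z - 72) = (z - 4)*(z + 4)^2*(z^3 + 2*z^2 - 9*z - 18) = (z - 4)*(z - 3)*(z + 4)^2*(z^2 + 5*z + 6) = (z - 4)*(z - 3)*(z + 3)*(z + 4)^2*(z + 2)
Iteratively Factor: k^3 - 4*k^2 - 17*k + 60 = (k - 5)*(k^2 + k - 12) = (k - 5)*(k + 4)*(k - 3)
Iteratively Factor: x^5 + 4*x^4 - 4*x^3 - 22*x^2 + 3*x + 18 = (x - 1)*(x^4 + 5*x^3 + x^2 - 21*x - 18) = (x - 1)*(x + 1)*(x^3 + 4*x^2 - 3*x - 18) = (x - 1)*(x + 1)*(x + 3)*(x^2 + x - 6) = (x - 1)*(x + 1)*(x + 3)^2*(x - 2)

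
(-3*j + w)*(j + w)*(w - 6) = -3*j^2*w + 18*j^2 - 2*j*w^2 + 12*j*w + w^3 - 6*w^2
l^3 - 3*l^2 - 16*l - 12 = (l - 6)*(l + 1)*(l + 2)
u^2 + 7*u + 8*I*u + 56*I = (u + 7)*(u + 8*I)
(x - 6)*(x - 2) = x^2 - 8*x + 12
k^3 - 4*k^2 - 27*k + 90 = (k - 6)*(k - 3)*(k + 5)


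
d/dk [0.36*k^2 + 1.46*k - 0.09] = 0.72*k + 1.46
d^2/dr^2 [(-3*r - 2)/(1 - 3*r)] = 54/(3*r - 1)^3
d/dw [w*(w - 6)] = 2*w - 6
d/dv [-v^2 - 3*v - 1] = -2*v - 3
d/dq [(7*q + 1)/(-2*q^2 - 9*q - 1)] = 2*(7*q^2 + 2*q + 1)/(4*q^4 + 36*q^3 + 85*q^2 + 18*q + 1)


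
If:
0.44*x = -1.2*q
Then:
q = -0.366666666666667*x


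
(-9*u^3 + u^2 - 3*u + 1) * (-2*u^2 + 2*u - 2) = 18*u^5 - 20*u^4 + 26*u^3 - 10*u^2 + 8*u - 2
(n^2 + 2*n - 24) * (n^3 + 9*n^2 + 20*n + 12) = n^5 + 11*n^4 + 14*n^3 - 164*n^2 - 456*n - 288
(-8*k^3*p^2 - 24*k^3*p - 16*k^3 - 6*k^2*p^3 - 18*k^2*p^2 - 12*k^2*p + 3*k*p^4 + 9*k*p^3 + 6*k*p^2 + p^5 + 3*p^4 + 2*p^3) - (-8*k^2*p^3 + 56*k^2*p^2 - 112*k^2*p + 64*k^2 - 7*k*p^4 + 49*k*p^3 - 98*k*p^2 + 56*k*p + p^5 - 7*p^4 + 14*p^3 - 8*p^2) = -8*k^3*p^2 - 24*k^3*p - 16*k^3 + 2*k^2*p^3 - 74*k^2*p^2 + 100*k^2*p - 64*k^2 + 10*k*p^4 - 40*k*p^3 + 104*k*p^2 - 56*k*p + 10*p^4 - 12*p^3 + 8*p^2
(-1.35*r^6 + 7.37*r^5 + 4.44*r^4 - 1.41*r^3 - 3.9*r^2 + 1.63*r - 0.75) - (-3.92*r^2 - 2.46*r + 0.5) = -1.35*r^6 + 7.37*r^5 + 4.44*r^4 - 1.41*r^3 + 0.02*r^2 + 4.09*r - 1.25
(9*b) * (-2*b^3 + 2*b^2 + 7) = -18*b^4 + 18*b^3 + 63*b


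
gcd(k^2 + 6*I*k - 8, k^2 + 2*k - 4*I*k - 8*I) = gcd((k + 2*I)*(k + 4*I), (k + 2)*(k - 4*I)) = 1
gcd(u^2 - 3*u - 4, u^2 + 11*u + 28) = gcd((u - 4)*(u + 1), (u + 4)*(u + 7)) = 1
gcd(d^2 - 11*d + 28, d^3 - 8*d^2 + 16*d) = d - 4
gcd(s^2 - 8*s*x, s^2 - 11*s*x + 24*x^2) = -s + 8*x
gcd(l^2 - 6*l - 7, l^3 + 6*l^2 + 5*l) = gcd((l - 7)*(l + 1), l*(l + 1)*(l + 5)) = l + 1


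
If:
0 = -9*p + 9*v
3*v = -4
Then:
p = -4/3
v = -4/3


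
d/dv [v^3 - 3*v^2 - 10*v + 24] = 3*v^2 - 6*v - 10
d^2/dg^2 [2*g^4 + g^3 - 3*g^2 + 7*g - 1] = 24*g^2 + 6*g - 6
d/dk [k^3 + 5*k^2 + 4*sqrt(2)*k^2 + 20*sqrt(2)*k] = 3*k^2 + 10*k + 8*sqrt(2)*k + 20*sqrt(2)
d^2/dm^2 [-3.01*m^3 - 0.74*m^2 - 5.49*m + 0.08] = -18.06*m - 1.48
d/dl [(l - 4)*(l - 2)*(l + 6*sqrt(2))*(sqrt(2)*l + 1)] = 4*sqrt(2)*l^3 - 18*sqrt(2)*l^2 + 39*l^2 - 156*l + 28*sqrt(2)*l - 36*sqrt(2) + 104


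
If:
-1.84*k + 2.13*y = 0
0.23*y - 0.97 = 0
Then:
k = 4.88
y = 4.22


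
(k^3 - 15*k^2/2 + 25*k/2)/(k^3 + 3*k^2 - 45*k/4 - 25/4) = 2*k*(k - 5)/(2*k^2 + 11*k + 5)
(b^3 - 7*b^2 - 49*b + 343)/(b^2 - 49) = b - 7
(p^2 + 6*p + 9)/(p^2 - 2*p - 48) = (p^2 + 6*p + 9)/(p^2 - 2*p - 48)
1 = 1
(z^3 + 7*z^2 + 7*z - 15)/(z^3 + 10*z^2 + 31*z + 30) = (z - 1)/(z + 2)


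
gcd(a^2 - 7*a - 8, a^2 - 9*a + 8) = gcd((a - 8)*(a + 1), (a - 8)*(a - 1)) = a - 8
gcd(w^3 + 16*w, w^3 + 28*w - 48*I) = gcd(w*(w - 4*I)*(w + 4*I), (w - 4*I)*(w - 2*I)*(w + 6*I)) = w - 4*I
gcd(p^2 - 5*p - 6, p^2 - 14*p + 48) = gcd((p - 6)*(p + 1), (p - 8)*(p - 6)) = p - 6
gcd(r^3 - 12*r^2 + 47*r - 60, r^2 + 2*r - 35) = r - 5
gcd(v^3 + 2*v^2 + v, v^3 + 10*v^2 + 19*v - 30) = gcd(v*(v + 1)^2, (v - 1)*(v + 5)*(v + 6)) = 1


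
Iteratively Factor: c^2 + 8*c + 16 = (c + 4)*(c + 4)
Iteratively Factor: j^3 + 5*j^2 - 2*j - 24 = (j - 2)*(j^2 + 7*j + 12) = (j - 2)*(j + 3)*(j + 4)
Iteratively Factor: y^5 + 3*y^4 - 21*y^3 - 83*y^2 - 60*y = (y + 1)*(y^4 + 2*y^3 - 23*y^2 - 60*y) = (y + 1)*(y + 3)*(y^3 - y^2 - 20*y) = (y - 5)*(y + 1)*(y + 3)*(y^2 + 4*y) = (y - 5)*(y + 1)*(y + 3)*(y + 4)*(y)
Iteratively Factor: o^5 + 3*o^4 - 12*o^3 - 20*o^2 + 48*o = (o + 4)*(o^4 - o^3 - 8*o^2 + 12*o) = o*(o + 4)*(o^3 - o^2 - 8*o + 12) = o*(o - 2)*(o + 4)*(o^2 + o - 6) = o*(o - 2)^2*(o + 4)*(o + 3)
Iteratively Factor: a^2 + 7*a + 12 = (a + 3)*(a + 4)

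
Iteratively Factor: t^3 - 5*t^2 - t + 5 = (t - 5)*(t^2 - 1) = (t - 5)*(t - 1)*(t + 1)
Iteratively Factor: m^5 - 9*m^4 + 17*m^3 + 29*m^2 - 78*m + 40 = (m - 1)*(m^4 - 8*m^3 + 9*m^2 + 38*m - 40) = (m - 4)*(m - 1)*(m^3 - 4*m^2 - 7*m + 10) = (m - 4)*(m - 1)^2*(m^2 - 3*m - 10) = (m - 5)*(m - 4)*(m - 1)^2*(m + 2)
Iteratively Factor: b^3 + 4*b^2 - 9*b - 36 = (b + 3)*(b^2 + b - 12) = (b + 3)*(b + 4)*(b - 3)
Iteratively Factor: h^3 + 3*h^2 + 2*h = (h + 1)*(h^2 + 2*h) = h*(h + 1)*(h + 2)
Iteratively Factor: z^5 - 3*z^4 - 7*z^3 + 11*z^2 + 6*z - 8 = (z - 4)*(z^4 + z^3 - 3*z^2 - z + 2) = (z - 4)*(z - 1)*(z^3 + 2*z^2 - z - 2) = (z - 4)*(z - 1)^2*(z^2 + 3*z + 2) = (z - 4)*(z - 1)^2*(z + 2)*(z + 1)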